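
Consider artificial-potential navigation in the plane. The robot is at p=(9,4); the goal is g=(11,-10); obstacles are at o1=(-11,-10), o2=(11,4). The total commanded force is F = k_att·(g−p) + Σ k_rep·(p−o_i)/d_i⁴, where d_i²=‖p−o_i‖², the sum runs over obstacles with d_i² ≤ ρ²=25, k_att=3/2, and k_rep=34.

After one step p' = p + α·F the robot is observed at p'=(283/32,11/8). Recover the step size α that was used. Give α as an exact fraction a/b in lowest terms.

α = 1/8

F_att = 3/2·(g−p) = 3/2·(2,-14) = (3.0000,-21.0000)
o1: d²=596 > ρ²=25 → inactive
o2: d²=4 ≤ ρ²=25; F_rep = 34·(-2,0)/4² = (-4.2500,0.0000)
F = F_att + ΣF_rep = (-1.2500,-21.0000)
Δp = p'−p = (-0.1562,-2.6250); α = Δx/Fx = (-5/32) / (-5/4) = 1/8
check: Δy/Fy = (-21/8) / (-21) = 1/8 ✓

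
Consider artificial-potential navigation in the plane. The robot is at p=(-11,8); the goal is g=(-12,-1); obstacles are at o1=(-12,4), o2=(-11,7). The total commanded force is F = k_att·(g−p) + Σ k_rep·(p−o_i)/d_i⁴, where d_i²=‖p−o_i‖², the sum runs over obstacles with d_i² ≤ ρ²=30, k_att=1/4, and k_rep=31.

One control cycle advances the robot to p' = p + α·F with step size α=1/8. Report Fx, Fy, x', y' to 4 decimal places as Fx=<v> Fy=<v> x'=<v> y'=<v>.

F_att = 1/4·(g−p) = 1/4·(-1,-9) = (-0.2500,-2.2500)
o1: d²=17 ≤ ρ²=30; F_rep = 31·(1,4)/17² = (0.1073,0.4291)
o2: d²=1 ≤ ρ²=30; F_rep = 31·(0,1)/1² = (0.0000,31.0000)
F = F_att + ΣF_rep = (-0.1427,29.1791)
p' = p + 1/8·F = (-11.0178,11.6474)

Fx=-0.1427 Fy=29.1791 x'=-11.0178 y'=11.6474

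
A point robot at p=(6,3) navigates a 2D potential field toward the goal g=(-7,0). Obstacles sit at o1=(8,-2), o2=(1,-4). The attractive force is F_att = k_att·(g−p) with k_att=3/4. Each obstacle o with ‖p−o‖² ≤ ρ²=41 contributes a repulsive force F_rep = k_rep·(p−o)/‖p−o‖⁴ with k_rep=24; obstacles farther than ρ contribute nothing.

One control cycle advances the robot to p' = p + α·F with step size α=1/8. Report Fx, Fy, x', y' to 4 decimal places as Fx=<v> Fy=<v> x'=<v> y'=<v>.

Fx=-9.8071 Fy=-2.1073 x'=4.7741 y'=2.7366

F_att = 3/4·(g−p) = 3/4·(-13,-3) = (-9.7500,-2.2500)
o1: d²=29 ≤ ρ²=41; F_rep = 24·(-2,5)/29² = (-0.0571,0.1427)
o2: d²=74 > ρ²=41 → inactive
F = F_att + ΣF_rep = (-9.8071,-2.1073)
p' = p + 1/8·F = (4.7741,2.7366)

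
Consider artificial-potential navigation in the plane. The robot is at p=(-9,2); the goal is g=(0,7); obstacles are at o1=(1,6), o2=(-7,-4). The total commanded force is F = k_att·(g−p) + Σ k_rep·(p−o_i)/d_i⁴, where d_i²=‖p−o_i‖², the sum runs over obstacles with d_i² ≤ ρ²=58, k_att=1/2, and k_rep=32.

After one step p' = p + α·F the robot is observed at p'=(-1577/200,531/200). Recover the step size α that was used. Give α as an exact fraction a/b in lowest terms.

F_att = 1/2·(g−p) = 1/2·(9,5) = (4.5000,2.5000)
o1: d²=116 > ρ²=58 → inactive
o2: d²=40 ≤ ρ²=58; F_rep = 32·(-2,6)/40² = (-0.0400,0.1200)
F = F_att + ΣF_rep = (4.4600,2.6200)
Δp = p'−p = (1.1150,0.6550); α = Δx/Fx = (223/200) / (223/50) = 1/4
check: Δy/Fy = (131/200) / (131/50) = 1/4 ✓

α = 1/4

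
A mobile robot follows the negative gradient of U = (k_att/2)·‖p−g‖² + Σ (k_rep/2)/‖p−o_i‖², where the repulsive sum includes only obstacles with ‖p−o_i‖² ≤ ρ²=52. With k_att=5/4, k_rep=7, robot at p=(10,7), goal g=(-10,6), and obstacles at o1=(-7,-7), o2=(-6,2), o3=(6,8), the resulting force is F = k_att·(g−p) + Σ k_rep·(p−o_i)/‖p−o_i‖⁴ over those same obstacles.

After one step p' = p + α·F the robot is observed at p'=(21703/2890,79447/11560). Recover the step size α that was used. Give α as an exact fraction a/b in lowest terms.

F_att = 5/4·(g−p) = 5/4·(-20,-1) = (-25.0000,-1.2500)
o1: d²=485 > ρ²=52 → inactive
o2: d²=281 > ρ²=52 → inactive
o3: d²=17 ≤ ρ²=52; F_rep = 7·(4,-1)/17² = (0.0969,-0.0242)
F = F_att + ΣF_rep = (-24.9031,-1.2742)
Δp = p'−p = (-2.4903,-0.1274); α = Δx/Fx = (-7197/2890) / (-7197/289) = 1/10
check: Δy/Fy = (-1473/11560) / (-1473/1156) = 1/10 ✓

α = 1/10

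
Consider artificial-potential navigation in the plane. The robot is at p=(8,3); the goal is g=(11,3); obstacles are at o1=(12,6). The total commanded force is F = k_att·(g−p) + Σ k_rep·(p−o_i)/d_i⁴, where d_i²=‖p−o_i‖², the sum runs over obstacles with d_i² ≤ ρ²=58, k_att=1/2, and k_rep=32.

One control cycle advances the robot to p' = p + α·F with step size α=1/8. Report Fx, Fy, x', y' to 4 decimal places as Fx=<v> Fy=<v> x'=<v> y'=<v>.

F_att = 1/2·(g−p) = 1/2·(3,0) = (1.5000,0.0000)
o1: d²=25 ≤ ρ²=58; F_rep = 32·(-4,-3)/25² = (-0.2048,-0.1536)
F = F_att + ΣF_rep = (1.2952,-0.1536)
p' = p + 1/8·F = (8.1619,2.9808)

Fx=1.2952 Fy=-0.1536 x'=8.1619 y'=2.9808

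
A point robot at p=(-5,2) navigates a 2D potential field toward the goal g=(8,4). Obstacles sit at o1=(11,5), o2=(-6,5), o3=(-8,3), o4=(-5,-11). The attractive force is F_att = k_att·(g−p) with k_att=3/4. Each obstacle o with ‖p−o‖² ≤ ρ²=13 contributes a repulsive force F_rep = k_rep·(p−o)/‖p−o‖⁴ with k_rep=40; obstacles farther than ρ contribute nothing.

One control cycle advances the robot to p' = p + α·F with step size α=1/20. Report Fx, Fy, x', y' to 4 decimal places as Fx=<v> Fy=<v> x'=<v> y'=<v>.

Fx=11.3500 Fy=-0.1000 x'=-4.4325 y'=1.9950

F_att = 3/4·(g−p) = 3/4·(13,2) = (9.7500,1.5000)
o1: d²=265 > ρ²=13 → inactive
o2: d²=10 ≤ ρ²=13; F_rep = 40·(1,-3)/10² = (0.4000,-1.2000)
o3: d²=10 ≤ ρ²=13; F_rep = 40·(3,-1)/10² = (1.2000,-0.4000)
o4: d²=169 > ρ²=13 → inactive
F = F_att + ΣF_rep = (11.3500,-0.1000)
p' = p + 1/20·F = (-4.4325,1.9950)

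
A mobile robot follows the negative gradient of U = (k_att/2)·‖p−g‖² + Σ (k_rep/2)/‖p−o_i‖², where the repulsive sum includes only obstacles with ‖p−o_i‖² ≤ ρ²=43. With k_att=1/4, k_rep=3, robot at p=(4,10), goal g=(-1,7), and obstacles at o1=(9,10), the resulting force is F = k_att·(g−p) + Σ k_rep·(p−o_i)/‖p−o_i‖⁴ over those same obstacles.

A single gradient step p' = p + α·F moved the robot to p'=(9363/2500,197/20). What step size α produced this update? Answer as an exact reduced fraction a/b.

F_att = 1/4·(g−p) = 1/4·(-5,-3) = (-1.2500,-0.7500)
o1: d²=25 ≤ ρ²=43; F_rep = 3·(-5,0)/25² = (-0.0240,0.0000)
F = F_att + ΣF_rep = (-1.2740,-0.7500)
Δp = p'−p = (-0.2548,-0.1500); α = Δx/Fx = (-637/2500) / (-637/500) = 1/5
check: Δy/Fy = (-3/20) / (-3/4) = 1/5 ✓

α = 1/5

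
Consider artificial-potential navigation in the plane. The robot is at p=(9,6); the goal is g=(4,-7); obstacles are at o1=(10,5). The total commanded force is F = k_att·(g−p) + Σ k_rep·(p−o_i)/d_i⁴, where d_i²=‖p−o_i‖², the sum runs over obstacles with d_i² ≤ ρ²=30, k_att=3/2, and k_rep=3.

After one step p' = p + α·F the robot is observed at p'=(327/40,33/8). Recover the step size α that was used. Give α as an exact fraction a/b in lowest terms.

α = 1/10

F_att = 3/2·(g−p) = 3/2·(-5,-13) = (-7.5000,-19.5000)
o1: d²=2 ≤ ρ²=30; F_rep = 3·(-1,1)/2² = (-0.7500,0.7500)
F = F_att + ΣF_rep = (-8.2500,-18.7500)
Δp = p'−p = (-0.8250,-1.8750); α = Δx/Fx = (-33/40) / (-33/4) = 1/10
check: Δy/Fy = (-15/8) / (-75/4) = 1/10 ✓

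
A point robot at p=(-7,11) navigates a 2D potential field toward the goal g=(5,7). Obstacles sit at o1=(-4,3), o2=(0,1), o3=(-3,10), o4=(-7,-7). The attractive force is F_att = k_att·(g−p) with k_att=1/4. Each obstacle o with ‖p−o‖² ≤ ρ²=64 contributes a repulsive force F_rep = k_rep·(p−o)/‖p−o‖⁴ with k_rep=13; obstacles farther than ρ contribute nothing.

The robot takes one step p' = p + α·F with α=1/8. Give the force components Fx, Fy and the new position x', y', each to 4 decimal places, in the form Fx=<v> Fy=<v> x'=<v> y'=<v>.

Fx=2.8201 Fy=-0.9550 x'=-6.6475 y'=10.8806

F_att = 1/4·(g−p) = 1/4·(12,-4) = (3.0000,-1.0000)
o1: d²=73 > ρ²=64 → inactive
o2: d²=149 > ρ²=64 → inactive
o3: d²=17 ≤ ρ²=64; F_rep = 13·(-4,1)/17² = (-0.1799,0.0450)
o4: d²=324 > ρ²=64 → inactive
F = F_att + ΣF_rep = (2.8201,-0.9550)
p' = p + 1/8·F = (-6.6475,10.8806)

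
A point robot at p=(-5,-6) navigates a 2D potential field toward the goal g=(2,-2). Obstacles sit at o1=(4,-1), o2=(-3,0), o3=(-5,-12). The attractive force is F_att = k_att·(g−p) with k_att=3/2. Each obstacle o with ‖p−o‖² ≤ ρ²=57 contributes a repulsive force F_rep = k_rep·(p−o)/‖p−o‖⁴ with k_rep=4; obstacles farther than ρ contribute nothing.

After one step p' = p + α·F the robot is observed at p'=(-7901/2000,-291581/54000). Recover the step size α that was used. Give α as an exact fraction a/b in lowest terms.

F_att = 3/2·(g−p) = 3/2·(7,4) = (10.5000,6.0000)
o1: d²=106 > ρ²=57 → inactive
o2: d²=40 ≤ ρ²=57; F_rep = 4·(-2,-6)/40² = (-0.0050,-0.0150)
o3: d²=36 ≤ ρ²=57; F_rep = 4·(0,6)/36² = (0.0000,0.0185)
F = F_att + ΣF_rep = (10.4950,6.0035)
Δp = p'−p = (1.0495,0.6004); α = Δx/Fx = (2099/2000) / (2099/200) = 1/10
check: Δy/Fy = (32419/54000) / (32419/5400) = 1/10 ✓

α = 1/10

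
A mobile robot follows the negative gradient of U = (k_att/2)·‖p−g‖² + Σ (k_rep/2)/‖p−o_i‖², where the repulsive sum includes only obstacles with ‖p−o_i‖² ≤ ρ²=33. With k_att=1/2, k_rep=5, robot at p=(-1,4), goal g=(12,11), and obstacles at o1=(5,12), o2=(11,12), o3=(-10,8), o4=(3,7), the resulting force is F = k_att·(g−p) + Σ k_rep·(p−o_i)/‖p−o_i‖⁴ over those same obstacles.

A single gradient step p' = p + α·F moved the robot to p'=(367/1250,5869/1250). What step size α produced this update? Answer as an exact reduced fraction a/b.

α = 1/5

F_att = 1/2·(g−p) = 1/2·(13,7) = (6.5000,3.5000)
o1: d²=100 > ρ²=33 → inactive
o2: d²=208 > ρ²=33 → inactive
o3: d²=97 > ρ²=33 → inactive
o4: d²=25 ≤ ρ²=33; F_rep = 5·(-4,-3)/25² = (-0.0320,-0.0240)
F = F_att + ΣF_rep = (6.4680,3.4760)
Δp = p'−p = (1.2936,0.6952); α = Δx/Fx = (1617/1250) / (1617/250) = 1/5
check: Δy/Fy = (869/1250) / (869/250) = 1/5 ✓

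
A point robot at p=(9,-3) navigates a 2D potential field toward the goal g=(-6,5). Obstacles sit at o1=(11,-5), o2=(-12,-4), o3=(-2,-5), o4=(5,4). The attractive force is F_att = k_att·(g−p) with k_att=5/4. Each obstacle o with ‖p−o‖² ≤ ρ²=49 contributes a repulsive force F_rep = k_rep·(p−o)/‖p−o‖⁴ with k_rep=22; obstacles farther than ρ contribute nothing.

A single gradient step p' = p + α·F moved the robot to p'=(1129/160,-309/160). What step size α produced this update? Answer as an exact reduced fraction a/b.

α = 1/10

F_att = 5/4·(g−p) = 5/4·(-15,8) = (-18.7500,10.0000)
o1: d²=8 ≤ ρ²=49; F_rep = 22·(-2,2)/8² = (-0.6875,0.6875)
o2: d²=442 > ρ²=49 → inactive
o3: d²=125 > ρ²=49 → inactive
o4: d²=65 > ρ²=49 → inactive
F = F_att + ΣF_rep = (-19.4375,10.6875)
Δp = p'−p = (-1.9438,1.0688); α = Δx/Fx = (-311/160) / (-311/16) = 1/10
check: Δy/Fy = (171/160) / (171/16) = 1/10 ✓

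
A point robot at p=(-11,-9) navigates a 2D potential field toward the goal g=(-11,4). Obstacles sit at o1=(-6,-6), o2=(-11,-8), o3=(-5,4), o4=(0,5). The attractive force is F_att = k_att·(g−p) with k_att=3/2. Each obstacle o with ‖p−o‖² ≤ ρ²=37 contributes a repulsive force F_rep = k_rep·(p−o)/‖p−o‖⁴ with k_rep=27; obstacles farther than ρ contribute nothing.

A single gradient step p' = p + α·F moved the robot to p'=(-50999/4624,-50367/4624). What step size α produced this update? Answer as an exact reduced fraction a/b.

F_att = 3/2·(g−p) = 3/2·(0,13) = (0.0000,19.5000)
o1: d²=34 ≤ ρ²=37; F_rep = 27·(-5,-3)/34² = (-0.1168,-0.0701)
o2: d²=1 ≤ ρ²=37; F_rep = 27·(0,-1)/1² = (0.0000,-27.0000)
o3: d²=205 > ρ²=37 → inactive
o4: d²=317 > ρ²=37 → inactive
F = F_att + ΣF_rep = (-0.1168,-7.5701)
Δp = p'−p = (-0.0292,-1.8925); α = Δx/Fx = (-135/4624) / (-135/1156) = 1/4
check: Δy/Fy = (-8751/4624) / (-8751/1156) = 1/4 ✓

α = 1/4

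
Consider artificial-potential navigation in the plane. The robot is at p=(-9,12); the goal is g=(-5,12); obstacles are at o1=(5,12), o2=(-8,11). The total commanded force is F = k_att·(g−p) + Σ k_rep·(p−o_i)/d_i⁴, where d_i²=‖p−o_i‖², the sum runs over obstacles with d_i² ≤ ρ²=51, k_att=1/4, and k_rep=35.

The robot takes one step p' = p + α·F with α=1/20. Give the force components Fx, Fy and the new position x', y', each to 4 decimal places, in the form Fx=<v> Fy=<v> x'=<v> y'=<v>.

F_att = 1/4·(g−p) = 1/4·(4,0) = (1.0000,0.0000)
o1: d²=196 > ρ²=51 → inactive
o2: d²=2 ≤ ρ²=51; F_rep = 35·(-1,1)/2² = (-8.7500,8.7500)
F = F_att + ΣF_rep = (-7.7500,8.7500)
p' = p + 1/20·F = (-9.3875,12.4375)

Fx=-7.7500 Fy=8.7500 x'=-9.3875 y'=12.4375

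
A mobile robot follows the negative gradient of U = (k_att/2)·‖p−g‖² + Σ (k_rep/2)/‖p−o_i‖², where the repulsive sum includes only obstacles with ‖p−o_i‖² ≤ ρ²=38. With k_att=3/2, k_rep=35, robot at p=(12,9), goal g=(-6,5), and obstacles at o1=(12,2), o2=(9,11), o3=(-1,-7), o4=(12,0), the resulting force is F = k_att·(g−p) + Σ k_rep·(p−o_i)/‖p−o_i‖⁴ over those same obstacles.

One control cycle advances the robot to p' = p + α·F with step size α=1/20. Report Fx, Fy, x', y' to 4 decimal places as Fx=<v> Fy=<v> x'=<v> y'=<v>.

Fx=-26.3787 Fy=-6.4142 x'=10.6811 y'=8.6793

F_att = 3/2·(g−p) = 3/2·(-18,-4) = (-27.0000,-6.0000)
o1: d²=49 > ρ²=38 → inactive
o2: d²=13 ≤ ρ²=38; F_rep = 35·(3,-2)/13² = (0.6213,-0.4142)
o3: d²=425 > ρ²=38 → inactive
o4: d²=81 > ρ²=38 → inactive
F = F_att + ΣF_rep = (-26.3787,-6.4142)
p' = p + 1/20·F = (10.6811,8.6793)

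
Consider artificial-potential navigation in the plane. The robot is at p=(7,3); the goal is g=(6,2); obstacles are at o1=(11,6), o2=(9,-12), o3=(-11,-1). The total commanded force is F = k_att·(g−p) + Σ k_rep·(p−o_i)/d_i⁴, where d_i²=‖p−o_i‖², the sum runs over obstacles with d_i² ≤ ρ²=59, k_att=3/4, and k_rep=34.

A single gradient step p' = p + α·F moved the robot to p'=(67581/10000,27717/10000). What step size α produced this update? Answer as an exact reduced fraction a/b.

α = 1/4

F_att = 3/4·(g−p) = 3/4·(-1,-1) = (-0.7500,-0.7500)
o1: d²=25 ≤ ρ²=59; F_rep = 34·(-4,-3)/25² = (-0.2176,-0.1632)
o2: d²=229 > ρ²=59 → inactive
o3: d²=340 > ρ²=59 → inactive
F = F_att + ΣF_rep = (-0.9676,-0.9132)
Δp = p'−p = (-0.2419,-0.2283); α = Δx/Fx = (-2419/10000) / (-2419/2500) = 1/4
check: Δy/Fy = (-2283/10000) / (-2283/2500) = 1/4 ✓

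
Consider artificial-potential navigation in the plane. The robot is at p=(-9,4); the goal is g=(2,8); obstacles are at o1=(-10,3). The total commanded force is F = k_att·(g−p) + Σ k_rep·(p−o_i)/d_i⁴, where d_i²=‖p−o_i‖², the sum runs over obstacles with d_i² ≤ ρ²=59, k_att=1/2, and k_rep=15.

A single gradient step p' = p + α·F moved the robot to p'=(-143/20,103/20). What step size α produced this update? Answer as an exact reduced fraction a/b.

F_att = 1/2·(g−p) = 1/2·(11,4) = (5.5000,2.0000)
o1: d²=2 ≤ ρ²=59; F_rep = 15·(1,1)/2² = (3.7500,3.7500)
F = F_att + ΣF_rep = (9.2500,5.7500)
Δp = p'−p = (1.8500,1.1500); α = Δx/Fx = (37/20) / (37/4) = 1/5
check: Δy/Fy = (23/20) / (23/4) = 1/5 ✓

α = 1/5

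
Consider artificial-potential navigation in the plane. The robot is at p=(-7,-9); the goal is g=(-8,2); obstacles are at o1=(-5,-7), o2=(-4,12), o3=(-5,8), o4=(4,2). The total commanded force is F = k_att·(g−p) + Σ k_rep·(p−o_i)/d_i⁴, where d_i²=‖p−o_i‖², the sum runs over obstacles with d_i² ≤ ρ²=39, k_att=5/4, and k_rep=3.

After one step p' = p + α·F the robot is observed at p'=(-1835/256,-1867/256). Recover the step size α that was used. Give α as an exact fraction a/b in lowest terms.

F_att = 5/4·(g−p) = 5/4·(-1,11) = (-1.2500,13.7500)
o1: d²=8 ≤ ρ²=39; F_rep = 3·(-2,-2)/8² = (-0.0938,-0.0938)
o2: d²=450 > ρ²=39 → inactive
o3: d²=293 > ρ²=39 → inactive
o4: d²=242 > ρ²=39 → inactive
F = F_att + ΣF_rep = (-1.3438,13.6562)
Δp = p'−p = (-0.1680,1.7070); α = Δx/Fx = (-43/256) / (-43/32) = 1/8
check: Δy/Fy = (437/256) / (437/32) = 1/8 ✓

α = 1/8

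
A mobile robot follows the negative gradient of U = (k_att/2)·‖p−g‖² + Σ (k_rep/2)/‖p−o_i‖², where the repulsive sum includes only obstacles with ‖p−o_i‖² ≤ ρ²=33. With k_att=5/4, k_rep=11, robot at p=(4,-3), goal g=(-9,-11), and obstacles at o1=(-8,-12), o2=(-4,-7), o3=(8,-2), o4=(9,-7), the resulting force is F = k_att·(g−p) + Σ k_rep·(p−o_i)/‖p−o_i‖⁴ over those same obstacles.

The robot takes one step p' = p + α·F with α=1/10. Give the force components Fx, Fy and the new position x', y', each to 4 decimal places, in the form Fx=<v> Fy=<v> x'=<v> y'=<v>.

F_att = 5/4·(g−p) = 5/4·(-13,-8) = (-16.2500,-10.0000)
o1: d²=225 > ρ²=33 → inactive
o2: d²=80 > ρ²=33 → inactive
o3: d²=17 ≤ ρ²=33; F_rep = 11·(-4,-1)/17² = (-0.1522,-0.0381)
o4: d²=41 > ρ²=33 → inactive
F = F_att + ΣF_rep = (-16.4022,-10.0381)
p' = p + 1/10·F = (2.3598,-4.0038)

Fx=-16.4022 Fy=-10.0381 x'=2.3598 y'=-4.0038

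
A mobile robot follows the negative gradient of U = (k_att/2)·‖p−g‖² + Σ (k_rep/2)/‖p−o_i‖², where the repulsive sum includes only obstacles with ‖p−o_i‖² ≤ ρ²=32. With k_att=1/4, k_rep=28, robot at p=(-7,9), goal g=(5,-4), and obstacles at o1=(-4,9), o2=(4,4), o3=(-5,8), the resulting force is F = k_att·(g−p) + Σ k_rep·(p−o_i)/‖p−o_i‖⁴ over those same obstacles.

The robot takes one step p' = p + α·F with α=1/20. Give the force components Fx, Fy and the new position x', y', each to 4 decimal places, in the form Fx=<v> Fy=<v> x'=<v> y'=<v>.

Fx=-0.2770 Fy=-2.1300 x'=-7.0139 y'=8.8935

F_att = 1/4·(g−p) = 1/4·(12,-13) = (3.0000,-3.2500)
o1: d²=9 ≤ ρ²=32; F_rep = 28·(-3,0)/9² = (-1.0370,0.0000)
o2: d²=146 > ρ²=32 → inactive
o3: d²=5 ≤ ρ²=32; F_rep = 28·(-2,1)/5² = (-2.2400,1.1200)
F = F_att + ΣF_rep = (-0.2770,-2.1300)
p' = p + 1/20·F = (-7.0139,8.8935)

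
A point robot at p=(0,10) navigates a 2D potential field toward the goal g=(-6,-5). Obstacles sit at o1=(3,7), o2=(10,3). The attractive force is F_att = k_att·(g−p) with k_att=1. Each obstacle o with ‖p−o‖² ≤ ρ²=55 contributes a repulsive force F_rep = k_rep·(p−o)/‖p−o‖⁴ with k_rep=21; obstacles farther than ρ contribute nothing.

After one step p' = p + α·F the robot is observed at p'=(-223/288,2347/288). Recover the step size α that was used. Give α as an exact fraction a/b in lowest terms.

α = 1/8

F_att = 1·(g−p) = 1·(-6,-15) = (-6.0000,-15.0000)
o1: d²=18 ≤ ρ²=55; F_rep = 21·(-3,3)/18² = (-0.1944,0.1944)
o2: d²=149 > ρ²=55 → inactive
F = F_att + ΣF_rep = (-6.1944,-14.8056)
Δp = p'−p = (-0.7743,-1.8507); α = Δx/Fx = (-223/288) / (-223/36) = 1/8
check: Δy/Fy = (-533/288) / (-533/36) = 1/8 ✓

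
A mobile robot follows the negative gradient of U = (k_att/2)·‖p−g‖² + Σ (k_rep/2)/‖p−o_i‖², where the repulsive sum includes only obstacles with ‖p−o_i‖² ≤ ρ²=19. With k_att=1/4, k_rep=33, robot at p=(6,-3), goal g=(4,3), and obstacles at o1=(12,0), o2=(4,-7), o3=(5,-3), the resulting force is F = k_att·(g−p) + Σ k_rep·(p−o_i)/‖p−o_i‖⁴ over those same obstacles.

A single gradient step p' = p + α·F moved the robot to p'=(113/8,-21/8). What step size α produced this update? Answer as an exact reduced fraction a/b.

F_att = 1/4·(g−p) = 1/4·(-2,6) = (-0.5000,1.5000)
o1: d²=45 > ρ²=19 → inactive
o2: d²=20 > ρ²=19 → inactive
o3: d²=1 ≤ ρ²=19; F_rep = 33·(1,0)/1² = (33.0000,0.0000)
F = F_att + ΣF_rep = (32.5000,1.5000)
Δp = p'−p = (8.1250,0.3750); α = Δx/Fx = (65/8) / (65/2) = 1/4
check: Δy/Fy = (3/8) / (3/2) = 1/4 ✓

α = 1/4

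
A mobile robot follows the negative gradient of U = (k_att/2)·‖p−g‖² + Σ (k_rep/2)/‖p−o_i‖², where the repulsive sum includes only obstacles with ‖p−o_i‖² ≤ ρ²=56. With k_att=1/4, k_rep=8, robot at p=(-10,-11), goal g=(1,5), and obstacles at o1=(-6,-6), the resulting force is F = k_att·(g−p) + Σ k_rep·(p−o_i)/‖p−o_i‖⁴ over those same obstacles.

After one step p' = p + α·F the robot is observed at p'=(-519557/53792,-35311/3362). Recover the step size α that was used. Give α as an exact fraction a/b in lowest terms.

F_att = 1/4·(g−p) = 1/4·(11,16) = (2.7500,4.0000)
o1: d²=41 ≤ ρ²=56; F_rep = 8·(-4,-5)/41² = (-0.0190,-0.0238)
F = F_att + ΣF_rep = (2.7310,3.9762)
Δp = p'−p = (0.3414,0.4970); α = Δx/Fx = (18363/53792) / (18363/6724) = 1/8
check: Δy/Fy = (1671/3362) / (6684/1681) = 1/8 ✓

α = 1/8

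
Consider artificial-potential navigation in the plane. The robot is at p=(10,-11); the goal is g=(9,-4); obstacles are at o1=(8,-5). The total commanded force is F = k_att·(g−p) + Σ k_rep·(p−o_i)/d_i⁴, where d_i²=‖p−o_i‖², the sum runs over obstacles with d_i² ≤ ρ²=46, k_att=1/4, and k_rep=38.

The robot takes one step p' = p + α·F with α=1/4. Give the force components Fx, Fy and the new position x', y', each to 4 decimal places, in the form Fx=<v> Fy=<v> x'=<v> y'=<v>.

Fx=-0.2025 Fy=1.6075 x'=9.9494 y'=-10.5981

F_att = 1/4·(g−p) = 1/4·(-1,7) = (-0.2500,1.7500)
o1: d²=40 ≤ ρ²=46; F_rep = 38·(2,-6)/40² = (0.0475,-0.1425)
F = F_att + ΣF_rep = (-0.2025,1.6075)
p' = p + 1/4·F = (9.9494,-10.5981)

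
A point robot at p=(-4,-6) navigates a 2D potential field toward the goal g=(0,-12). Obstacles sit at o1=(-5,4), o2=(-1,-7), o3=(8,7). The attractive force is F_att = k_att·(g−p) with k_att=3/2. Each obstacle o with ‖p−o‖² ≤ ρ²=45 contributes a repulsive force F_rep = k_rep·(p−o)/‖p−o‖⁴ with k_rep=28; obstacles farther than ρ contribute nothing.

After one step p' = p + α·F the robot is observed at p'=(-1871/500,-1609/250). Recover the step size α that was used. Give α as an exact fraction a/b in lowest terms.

F_att = 3/2·(g−p) = 3/2·(4,-6) = (6.0000,-9.0000)
o1: d²=101 > ρ²=45 → inactive
o2: d²=10 ≤ ρ²=45; F_rep = 28·(-3,1)/10² = (-0.8400,0.2800)
o3: d²=313 > ρ²=45 → inactive
F = F_att + ΣF_rep = (5.1600,-8.7200)
Δp = p'−p = (0.2580,-0.4360); α = Δx/Fx = (129/500) / (129/25) = 1/20
check: Δy/Fy = (-109/250) / (-218/25) = 1/20 ✓

α = 1/20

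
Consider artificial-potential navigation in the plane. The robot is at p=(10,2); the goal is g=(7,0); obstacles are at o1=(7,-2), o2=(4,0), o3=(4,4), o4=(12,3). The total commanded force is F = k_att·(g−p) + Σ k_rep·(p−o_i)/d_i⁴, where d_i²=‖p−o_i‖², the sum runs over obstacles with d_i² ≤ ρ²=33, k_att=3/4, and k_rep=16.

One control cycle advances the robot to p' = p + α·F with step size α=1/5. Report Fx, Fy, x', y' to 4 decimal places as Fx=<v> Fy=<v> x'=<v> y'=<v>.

Fx=-3.4532 Fy=-2.0376 x'=9.3094 y'=1.5925

F_att = 3/4·(g−p) = 3/4·(-3,-2) = (-2.2500,-1.5000)
o1: d²=25 ≤ ρ²=33; F_rep = 16·(3,4)/25² = (0.0768,0.1024)
o2: d²=40 > ρ²=33 → inactive
o3: d²=40 > ρ²=33 → inactive
o4: d²=5 ≤ ρ²=33; F_rep = 16·(-2,-1)/5² = (-1.2800,-0.6400)
F = F_att + ΣF_rep = (-3.4532,-2.0376)
p' = p + 1/5·F = (9.3094,1.5925)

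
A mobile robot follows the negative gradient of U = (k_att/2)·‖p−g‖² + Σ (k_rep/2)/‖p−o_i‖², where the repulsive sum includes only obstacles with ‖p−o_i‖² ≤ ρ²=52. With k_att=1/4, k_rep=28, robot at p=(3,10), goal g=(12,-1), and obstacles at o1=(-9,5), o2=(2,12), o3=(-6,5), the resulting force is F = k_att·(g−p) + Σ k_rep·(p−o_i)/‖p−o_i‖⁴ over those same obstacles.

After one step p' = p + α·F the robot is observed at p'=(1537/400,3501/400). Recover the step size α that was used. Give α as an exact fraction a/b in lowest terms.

α = 1/4

F_att = 1/4·(g−p) = 1/4·(9,-11) = (2.2500,-2.7500)
o1: d²=169 > ρ²=52 → inactive
o2: d²=5 ≤ ρ²=52; F_rep = 28·(1,-2)/5² = (1.1200,-2.2400)
o3: d²=106 > ρ²=52 → inactive
F = F_att + ΣF_rep = (3.3700,-4.9900)
Δp = p'−p = (0.8425,-1.2475); α = Δx/Fx = (337/400) / (337/100) = 1/4
check: Δy/Fy = (-499/400) / (-499/100) = 1/4 ✓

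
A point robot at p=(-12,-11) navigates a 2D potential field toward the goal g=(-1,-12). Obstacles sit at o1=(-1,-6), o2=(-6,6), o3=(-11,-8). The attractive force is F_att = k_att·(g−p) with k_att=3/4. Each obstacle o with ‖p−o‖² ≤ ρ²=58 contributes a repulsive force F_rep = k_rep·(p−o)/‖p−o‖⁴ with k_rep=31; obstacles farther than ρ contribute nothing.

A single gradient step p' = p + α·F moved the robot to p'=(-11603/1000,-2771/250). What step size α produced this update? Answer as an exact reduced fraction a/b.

F_att = 3/4·(g−p) = 3/4·(11,-1) = (8.2500,-0.7500)
o1: d²=146 > ρ²=58 → inactive
o2: d²=325 > ρ²=58 → inactive
o3: d²=10 ≤ ρ²=58; F_rep = 31·(-1,-3)/10² = (-0.3100,-0.9300)
F = F_att + ΣF_rep = (7.9400,-1.6800)
Δp = p'−p = (0.3970,-0.0840); α = Δx/Fx = (397/1000) / (397/50) = 1/20
check: Δy/Fy = (-21/250) / (-42/25) = 1/20 ✓

α = 1/20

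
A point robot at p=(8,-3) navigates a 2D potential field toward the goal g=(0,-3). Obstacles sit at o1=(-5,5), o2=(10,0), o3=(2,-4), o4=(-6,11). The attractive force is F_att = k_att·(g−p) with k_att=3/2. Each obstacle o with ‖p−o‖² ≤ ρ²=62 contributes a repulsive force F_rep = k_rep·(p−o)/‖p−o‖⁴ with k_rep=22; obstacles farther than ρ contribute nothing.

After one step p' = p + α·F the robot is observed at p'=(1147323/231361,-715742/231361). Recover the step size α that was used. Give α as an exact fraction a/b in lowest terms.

F_att = 3/2·(g−p) = 3/2·(-8,0) = (-12.0000,0.0000)
o1: d²=233 > ρ²=62 → inactive
o2: d²=13 ≤ ρ²=62; F_rep = 22·(-2,-3)/13² = (-0.2604,-0.3905)
o3: d²=37 ≤ ρ²=62; F_rep = 22·(6,1)/37² = (0.0964,0.0161)
o4: d²=392 > ρ²=62 → inactive
F = F_att + ΣF_rep = (-12.1639,-0.3745)
Δp = p'−p = (-3.0410,-0.0936); α = Δx/Fx = (-703565/231361) / (-2814260/231361) = 1/4
check: Δy/Fy = (-21659/231361) / (-86636/231361) = 1/4 ✓

α = 1/4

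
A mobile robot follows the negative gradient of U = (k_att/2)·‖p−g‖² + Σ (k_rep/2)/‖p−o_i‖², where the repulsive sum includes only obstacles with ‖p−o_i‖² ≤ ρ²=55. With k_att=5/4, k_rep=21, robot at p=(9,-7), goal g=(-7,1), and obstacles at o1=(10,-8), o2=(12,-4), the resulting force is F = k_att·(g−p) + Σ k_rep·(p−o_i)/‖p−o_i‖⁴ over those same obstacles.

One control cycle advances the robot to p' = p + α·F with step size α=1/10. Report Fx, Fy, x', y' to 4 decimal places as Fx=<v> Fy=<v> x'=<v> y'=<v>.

F_att = 5/4·(g−p) = 5/4·(-16,8) = (-20.0000,10.0000)
o1: d²=2 ≤ ρ²=55; F_rep = 21·(-1,1)/2² = (-5.2500,5.2500)
o2: d²=18 ≤ ρ²=55; F_rep = 21·(-3,-3)/18² = (-0.1944,-0.1944)
F = F_att + ΣF_rep = (-25.4444,15.0556)
p' = p + 1/10·F = (6.4556,-5.4944)

Fx=-25.4444 Fy=15.0556 x'=6.4556 y'=-5.4944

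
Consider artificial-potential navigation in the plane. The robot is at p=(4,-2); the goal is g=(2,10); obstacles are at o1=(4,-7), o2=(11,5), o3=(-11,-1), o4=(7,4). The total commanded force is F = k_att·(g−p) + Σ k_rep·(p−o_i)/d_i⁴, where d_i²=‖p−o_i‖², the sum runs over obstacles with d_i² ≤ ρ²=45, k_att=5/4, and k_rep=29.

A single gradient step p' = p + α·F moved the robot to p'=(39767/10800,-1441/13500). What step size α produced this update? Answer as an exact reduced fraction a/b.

F_att = 5/4·(g−p) = 5/4·(-2,12) = (-2.5000,15.0000)
o1: d²=25 ≤ ρ²=45; F_rep = 29·(0,5)/25² = (0.0000,0.2320)
o2: d²=98 > ρ²=45 → inactive
o3: d²=226 > ρ²=45 → inactive
o4: d²=45 ≤ ρ²=45; F_rep = 29·(-3,-6)/45² = (-0.0430,-0.0859)
F = F_att + ΣF_rep = (-2.5430,15.1461)
Δp = p'−p = (-0.3179,1.8933); α = Δx/Fx = (-3433/10800) / (-3433/1350) = 1/8
check: Δy/Fy = (25559/13500) / (51118/3375) = 1/8 ✓

α = 1/8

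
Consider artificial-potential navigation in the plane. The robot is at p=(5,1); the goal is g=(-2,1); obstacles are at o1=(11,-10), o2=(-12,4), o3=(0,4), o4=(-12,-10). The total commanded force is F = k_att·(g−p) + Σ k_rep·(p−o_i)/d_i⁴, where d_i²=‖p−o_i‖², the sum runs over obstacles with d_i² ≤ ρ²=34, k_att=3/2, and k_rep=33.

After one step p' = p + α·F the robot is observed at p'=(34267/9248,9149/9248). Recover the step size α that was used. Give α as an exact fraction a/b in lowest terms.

α = 1/8

F_att = 3/2·(g−p) = 3/2·(-7,0) = (-10.5000,0.0000)
o1: d²=157 > ρ²=34 → inactive
o2: d²=298 > ρ²=34 → inactive
o3: d²=34 ≤ ρ²=34; F_rep = 33·(5,-3)/34² = (0.1427,-0.0856)
o4: d²=410 > ρ²=34 → inactive
F = F_att + ΣF_rep = (-10.3573,-0.0856)
Δp = p'−p = (-1.2947,-0.0107); α = Δx/Fx = (-11973/9248) / (-11973/1156) = 1/8
check: Δy/Fy = (-99/9248) / (-99/1156) = 1/8 ✓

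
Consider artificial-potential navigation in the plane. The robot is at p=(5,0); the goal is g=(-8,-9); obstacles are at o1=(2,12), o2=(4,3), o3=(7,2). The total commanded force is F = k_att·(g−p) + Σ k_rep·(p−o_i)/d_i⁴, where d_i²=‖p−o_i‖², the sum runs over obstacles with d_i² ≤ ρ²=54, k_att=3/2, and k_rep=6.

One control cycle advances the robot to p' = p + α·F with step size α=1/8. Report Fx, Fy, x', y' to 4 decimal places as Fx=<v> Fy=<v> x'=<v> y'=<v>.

F_att = 3/2·(g−p) = 3/2·(-13,-9) = (-19.5000,-13.5000)
o1: d²=153 > ρ²=54 → inactive
o2: d²=10 ≤ ρ²=54; F_rep = 6·(1,-3)/10² = (0.0600,-0.1800)
o3: d²=8 ≤ ρ²=54; F_rep = 6·(-2,-2)/8² = (-0.1875,-0.1875)
F = F_att + ΣF_rep = (-19.6275,-13.8675)
p' = p + 1/8·F = (2.5466,-1.7334)

Fx=-19.6275 Fy=-13.8675 x'=2.5466 y'=-1.7334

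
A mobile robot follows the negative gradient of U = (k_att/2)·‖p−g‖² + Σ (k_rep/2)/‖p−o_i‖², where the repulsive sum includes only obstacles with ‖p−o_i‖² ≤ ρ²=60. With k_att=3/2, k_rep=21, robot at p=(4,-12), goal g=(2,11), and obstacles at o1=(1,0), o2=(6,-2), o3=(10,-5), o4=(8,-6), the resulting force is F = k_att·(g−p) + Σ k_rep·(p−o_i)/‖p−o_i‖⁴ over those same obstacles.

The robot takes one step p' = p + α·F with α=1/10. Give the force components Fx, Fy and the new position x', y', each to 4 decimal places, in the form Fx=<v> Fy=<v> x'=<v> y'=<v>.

Fx=-3.0311 Fy=34.4534 x'=3.6969 y'=-8.5547

F_att = 3/2·(g−p) = 3/2·(-2,23) = (-3.0000,34.5000)
o1: d²=153 > ρ²=60 → inactive
o2: d²=104 > ρ²=60 → inactive
o3: d²=85 > ρ²=60 → inactive
o4: d²=52 ≤ ρ²=60; F_rep = 21·(-4,-6)/52² = (-0.0311,-0.0466)
F = F_att + ΣF_rep = (-3.0311,34.4534)
p' = p + 1/10·F = (3.6969,-8.5547)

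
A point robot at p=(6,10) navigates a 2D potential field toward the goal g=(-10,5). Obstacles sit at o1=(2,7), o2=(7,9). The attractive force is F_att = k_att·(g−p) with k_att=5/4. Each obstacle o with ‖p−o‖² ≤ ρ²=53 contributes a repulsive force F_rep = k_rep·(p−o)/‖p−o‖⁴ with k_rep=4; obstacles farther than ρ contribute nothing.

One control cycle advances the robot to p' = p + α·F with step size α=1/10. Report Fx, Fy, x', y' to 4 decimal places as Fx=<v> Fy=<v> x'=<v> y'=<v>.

F_att = 5/4·(g−p) = 5/4·(-16,-5) = (-20.0000,-6.2500)
o1: d²=25 ≤ ρ²=53; F_rep = 4·(4,3)/25² = (0.0256,0.0192)
o2: d²=2 ≤ ρ²=53; F_rep = 4·(-1,1)/2² = (-1.0000,1.0000)
F = F_att + ΣF_rep = (-20.9744,-5.2308)
p' = p + 1/10·F = (3.9026,9.4769)

Fx=-20.9744 Fy=-5.2308 x'=3.9026 y'=9.4769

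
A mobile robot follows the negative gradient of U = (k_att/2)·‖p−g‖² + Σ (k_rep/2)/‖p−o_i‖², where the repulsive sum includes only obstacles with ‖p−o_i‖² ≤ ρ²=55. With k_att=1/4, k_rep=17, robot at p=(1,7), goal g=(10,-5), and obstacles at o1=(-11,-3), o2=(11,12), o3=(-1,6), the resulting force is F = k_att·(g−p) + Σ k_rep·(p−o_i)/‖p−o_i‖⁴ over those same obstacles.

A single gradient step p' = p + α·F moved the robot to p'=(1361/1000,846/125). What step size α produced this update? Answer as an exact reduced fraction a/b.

α = 1/10

F_att = 1/4·(g−p) = 1/4·(9,-12) = (2.2500,-3.0000)
o1: d²=244 > ρ²=55 → inactive
o2: d²=125 > ρ²=55 → inactive
o3: d²=5 ≤ ρ²=55; F_rep = 17·(2,1)/5² = (1.3600,0.6800)
F = F_att + ΣF_rep = (3.6100,-2.3200)
Δp = p'−p = (0.3610,-0.2320); α = Δx/Fx = (361/1000) / (361/100) = 1/10
check: Δy/Fy = (-29/125) / (-58/25) = 1/10 ✓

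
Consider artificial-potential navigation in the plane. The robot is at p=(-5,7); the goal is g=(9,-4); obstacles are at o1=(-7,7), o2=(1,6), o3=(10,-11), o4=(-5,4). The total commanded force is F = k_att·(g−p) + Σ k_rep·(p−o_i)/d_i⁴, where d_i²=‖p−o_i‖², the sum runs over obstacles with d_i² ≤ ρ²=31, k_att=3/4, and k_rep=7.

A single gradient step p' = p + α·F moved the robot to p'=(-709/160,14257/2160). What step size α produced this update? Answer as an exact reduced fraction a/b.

α = 1/20

F_att = 3/4·(g−p) = 3/4·(14,-11) = (10.5000,-8.2500)
o1: d²=4 ≤ ρ²=31; F_rep = 7·(2,0)/4² = (0.8750,0.0000)
o2: d²=37 > ρ²=31 → inactive
o3: d²=549 > ρ²=31 → inactive
o4: d²=9 ≤ ρ²=31; F_rep = 7·(0,3)/9² = (0.0000,0.2593)
F = F_att + ΣF_rep = (11.3750,-7.9907)
Δp = p'−p = (0.5687,-0.3995); α = Δx/Fx = (91/160) / (91/8) = 1/20
check: Δy/Fy = (-863/2160) / (-863/108) = 1/20 ✓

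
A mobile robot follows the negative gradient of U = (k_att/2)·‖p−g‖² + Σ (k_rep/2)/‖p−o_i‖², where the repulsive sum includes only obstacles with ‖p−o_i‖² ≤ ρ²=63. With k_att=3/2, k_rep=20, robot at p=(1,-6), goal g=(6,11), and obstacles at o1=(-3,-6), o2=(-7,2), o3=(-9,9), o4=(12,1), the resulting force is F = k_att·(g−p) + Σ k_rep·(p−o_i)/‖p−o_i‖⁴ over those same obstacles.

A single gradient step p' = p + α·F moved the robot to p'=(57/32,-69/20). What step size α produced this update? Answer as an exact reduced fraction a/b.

F_att = 3/2·(g−p) = 3/2·(5,17) = (7.5000,25.5000)
o1: d²=16 ≤ ρ²=63; F_rep = 20·(4,0)/16² = (0.3125,0.0000)
o2: d²=128 > ρ²=63 → inactive
o3: d²=325 > ρ²=63 → inactive
o4: d²=170 > ρ²=63 → inactive
F = F_att + ΣF_rep = (7.8125,25.5000)
Δp = p'−p = (0.7812,2.5500); α = Δx/Fx = (25/32) / (125/16) = 1/10
check: Δy/Fy = (51/20) / (51/2) = 1/10 ✓

α = 1/10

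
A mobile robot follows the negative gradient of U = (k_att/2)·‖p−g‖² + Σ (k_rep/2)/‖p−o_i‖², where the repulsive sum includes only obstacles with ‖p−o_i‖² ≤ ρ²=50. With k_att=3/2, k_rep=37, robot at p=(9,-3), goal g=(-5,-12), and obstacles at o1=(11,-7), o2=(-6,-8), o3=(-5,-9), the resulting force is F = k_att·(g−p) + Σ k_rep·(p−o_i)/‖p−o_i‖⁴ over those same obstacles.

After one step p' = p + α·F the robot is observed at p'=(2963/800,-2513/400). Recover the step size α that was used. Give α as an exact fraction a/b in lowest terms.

α = 1/4

F_att = 3/2·(g−p) = 3/2·(-14,-9) = (-21.0000,-13.5000)
o1: d²=20 ≤ ρ²=50; F_rep = 37·(-2,4)/20² = (-0.1850,0.3700)
o2: d²=250 > ρ²=50 → inactive
o3: d²=232 > ρ²=50 → inactive
F = F_att + ΣF_rep = (-21.1850,-13.1300)
Δp = p'−p = (-5.2962,-3.2825); α = Δx/Fx = (-4237/800) / (-4237/200) = 1/4
check: Δy/Fy = (-1313/400) / (-1313/100) = 1/4 ✓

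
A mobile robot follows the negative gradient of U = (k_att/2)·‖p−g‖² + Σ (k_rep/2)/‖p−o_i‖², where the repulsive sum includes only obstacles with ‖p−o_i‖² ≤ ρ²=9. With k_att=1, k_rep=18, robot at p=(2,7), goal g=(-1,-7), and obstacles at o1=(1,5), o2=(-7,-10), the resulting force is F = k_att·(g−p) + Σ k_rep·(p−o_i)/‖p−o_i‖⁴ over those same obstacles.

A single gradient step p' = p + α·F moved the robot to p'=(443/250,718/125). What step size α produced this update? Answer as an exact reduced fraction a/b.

α = 1/10

F_att = 1·(g−p) = 1·(-3,-14) = (-3.0000,-14.0000)
o1: d²=5 ≤ ρ²=9; F_rep = 18·(1,2)/5² = (0.7200,1.4400)
o2: d²=370 > ρ²=9 → inactive
F = F_att + ΣF_rep = (-2.2800,-12.5600)
Δp = p'−p = (-0.2280,-1.2560); α = Δx/Fx = (-57/250) / (-57/25) = 1/10
check: Δy/Fy = (-157/125) / (-314/25) = 1/10 ✓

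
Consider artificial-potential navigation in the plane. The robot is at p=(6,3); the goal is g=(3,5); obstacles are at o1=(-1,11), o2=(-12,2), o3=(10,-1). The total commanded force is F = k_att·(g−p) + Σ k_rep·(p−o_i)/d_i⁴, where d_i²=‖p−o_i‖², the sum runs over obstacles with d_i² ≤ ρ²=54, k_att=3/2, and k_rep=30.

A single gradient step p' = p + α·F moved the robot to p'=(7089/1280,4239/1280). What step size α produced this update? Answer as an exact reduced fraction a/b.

α = 1/10

F_att = 3/2·(g−p) = 3/2·(-3,2) = (-4.5000,3.0000)
o1: d²=113 > ρ²=54 → inactive
o2: d²=325 > ρ²=54 → inactive
o3: d²=32 ≤ ρ²=54; F_rep = 30·(-4,4)/32² = (-0.1172,0.1172)
F = F_att + ΣF_rep = (-4.6172,3.1172)
Δp = p'−p = (-0.4617,0.3117); α = Δx/Fx = (-591/1280) / (-591/128) = 1/10
check: Δy/Fy = (399/1280) / (399/128) = 1/10 ✓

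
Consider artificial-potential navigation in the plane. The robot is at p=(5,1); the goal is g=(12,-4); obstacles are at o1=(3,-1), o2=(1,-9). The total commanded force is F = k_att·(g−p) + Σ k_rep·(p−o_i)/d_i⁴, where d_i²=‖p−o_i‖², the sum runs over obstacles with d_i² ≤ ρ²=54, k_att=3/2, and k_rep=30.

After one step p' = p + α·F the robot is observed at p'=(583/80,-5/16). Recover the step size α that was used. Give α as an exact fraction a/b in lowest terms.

F_att = 3/2·(g−p) = 3/2·(7,-5) = (10.5000,-7.5000)
o1: d²=8 ≤ ρ²=54; F_rep = 30·(2,2)/8² = (0.9375,0.9375)
o2: d²=116 > ρ²=54 → inactive
F = F_att + ΣF_rep = (11.4375,-6.5625)
Δp = p'−p = (2.2875,-1.3125); α = Δx/Fx = (183/80) / (183/16) = 1/5
check: Δy/Fy = (-21/16) / (-105/16) = 1/5 ✓

α = 1/5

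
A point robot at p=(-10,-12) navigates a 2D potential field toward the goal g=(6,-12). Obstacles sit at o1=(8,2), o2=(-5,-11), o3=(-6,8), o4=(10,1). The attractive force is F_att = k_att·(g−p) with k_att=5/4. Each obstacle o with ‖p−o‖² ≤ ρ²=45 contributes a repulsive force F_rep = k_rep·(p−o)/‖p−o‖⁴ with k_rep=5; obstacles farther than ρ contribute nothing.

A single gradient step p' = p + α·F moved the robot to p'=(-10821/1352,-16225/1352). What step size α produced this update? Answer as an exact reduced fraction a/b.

F_att = 5/4·(g−p) = 5/4·(16,0) = (20.0000,0.0000)
o1: d²=520 > ρ²=45 → inactive
o2: d²=26 ≤ ρ²=45; F_rep = 5·(-5,-1)/26² = (-0.0370,-0.0074)
o3: d²=416 > ρ²=45 → inactive
o4: d²=569 > ρ²=45 → inactive
F = F_att + ΣF_rep = (19.9630,-0.0074)
Δp = p'−p = (1.9963,-0.0007); α = Δx/Fx = (2699/1352) / (13495/676) = 1/10
check: Δy/Fy = (-1/1352) / (-5/676) = 1/10 ✓

α = 1/10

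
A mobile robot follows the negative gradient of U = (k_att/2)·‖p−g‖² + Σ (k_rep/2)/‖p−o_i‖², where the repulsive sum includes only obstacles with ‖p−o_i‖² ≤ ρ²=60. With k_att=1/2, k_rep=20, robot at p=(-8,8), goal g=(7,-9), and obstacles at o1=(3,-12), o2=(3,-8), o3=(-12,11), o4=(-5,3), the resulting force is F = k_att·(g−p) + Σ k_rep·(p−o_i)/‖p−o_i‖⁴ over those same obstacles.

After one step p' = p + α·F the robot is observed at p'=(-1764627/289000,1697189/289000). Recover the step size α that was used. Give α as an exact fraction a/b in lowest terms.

α = 1/4

F_att = 1/2·(g−p) = 1/2·(15,-17) = (7.5000,-8.5000)
o1: d²=521 > ρ²=60 → inactive
o2: d²=377 > ρ²=60 → inactive
o3: d²=25 ≤ ρ²=60; F_rep = 20·(4,-3)/25² = (0.1280,-0.0960)
o4: d²=34 ≤ ρ²=60; F_rep = 20·(-3,5)/34² = (-0.0519,0.0865)
F = F_att + ΣF_rep = (7.5761,-8.5095)
Δp = p'−p = (1.8940,-2.1274); α = Δx/Fx = (547373/289000) / (547373/72250) = 1/4
check: Δy/Fy = (-614811/289000) / (-614811/72250) = 1/4 ✓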